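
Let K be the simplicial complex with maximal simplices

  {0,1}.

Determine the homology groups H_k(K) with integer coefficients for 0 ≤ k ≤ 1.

H_0 = Z,  H_1 = 0.

Take the total order 0 < 1 on the vertex set. Then K (dimension 1) consists of the simplices:

  0-simplices (2): [0], [1]
  1-simplices (1): [0,1]

giving chain groups C_0 ≅ Z^2, C_1 ≅ Z^1.

The boundary map ∂_1: C_1 → C_0 sends each edge [p,q] (with p < q) to q − p. For instance
  ∂[0,1] = [1] − [0].
This gives a 2×1 integer matrix of rank 1; reducing to Smith normal form yields diagonal entries (1).

Now H_k = ker ∂_k / im ∂_{k+1}, so:

  H_0: rank C_0 − rank ∂_1 = 2 − 1 = 1, and the invariant factors of ∂_1 are all 1, so H_0 = Z.
  H_1: rank ker ∂_1 − rank ∂_2 = (1 − 1) − 0 = 0, and there is no ∂_2, so H_1 = 0.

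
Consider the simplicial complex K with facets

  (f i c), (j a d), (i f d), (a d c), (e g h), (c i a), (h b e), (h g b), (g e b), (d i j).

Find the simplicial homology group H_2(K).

Fix the vertex order a < b < c < d < e < f < g < h < i < j and write every simplex with vertices in increasing order. Then dim K = 2 and the simplices of K are:

  0-simplices (10): a, b, c, d, e, f, g, h, i, j
  1-simplices (18): ac, ad, ai, aj, be, bg, bh, cd, cf, ci, df, di, dj, eg, eh, fi, gh, ij
  2-simplices (10): acd, aci, adj, beg, beh, bgh, cfi, dfi, dij, egh

so the chain groups are C_0 ≅ Z^10, C_1 ≅ Z^18, C_2 ≅ Z^10.

∂_1: C_1 → C_0 maps an edge to its endpoints' difference, ∂[p,q] = q − p. For instance
  ∂ac = c − a.
This gives a 10×18 integer matrix of rank 8; reducing to Smith normal form yields diagonal entries (1,1,1,1,1,1,1,1).

Boundary ∂_2: C_2 → C_1 acts by ∂[p,q,r] = [q,r] − [p,r] + [p,q]. For instance
  ∂acd = cd − ad + ac,
  ∂beg = eg − bg + be.
This gives a 18×10 integer matrix of rank 9; reducing to Smith normal form yields diagonal entries (1,1,1,1,1,1,1,1,1).

Reading off H_k = ker ∂_k / im ∂_{k+1}:

  H_2: rank ker ∂_2 − rank ∂_3 = (10 − 9) − 0 = 1, and there is no ∂_3, so H_2 = Z.

H_2 ≅ Z.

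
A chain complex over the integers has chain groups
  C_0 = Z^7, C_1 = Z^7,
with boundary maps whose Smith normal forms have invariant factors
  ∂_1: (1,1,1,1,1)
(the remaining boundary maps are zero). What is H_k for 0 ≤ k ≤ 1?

H_0 ≅ Z^2,  H_1 ≅ Z^2.

H_0: b_0 = 7 − 0 − 5 = 2; torsion from ∂_1 factors > 1: none. So H_0 ≅ Z^2.
H_1: b_1 = 7 − 5 − 0 = 2; torsion from ∂_2 factors > 1: none. So H_1 ≅ Z^2.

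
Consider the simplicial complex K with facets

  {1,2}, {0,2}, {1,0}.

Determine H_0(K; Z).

Order the vertices as 0 < 1 < 2. Listing each simplex with vertices in this order, K has dimension 1 with simplices:

  0-simplices (3): [0], [1], [2]
  1-simplices (3): [0,1], [0,2], [1,2]

so the chain groups are C_0 ≅ Z^3, C_1 ≅ Z^3.

The boundary map ∂_1: C_1 → C_0 sends each edge [p,q] (with p < q) to q − p. For instance
  ∂[0,1] = [1] − [0].
The resulting 3×3 matrix has rank 2, and its Smith normal form has invariant factors (1,1).

Computing H_k = (kernel of ∂_k) / (image of ∂_{k+1}):

  H_0: rank C_0 − rank ∂_1 = 3 − 2 = 1, and the invariant factors of ∂_1 are all 1, so H_0 = Z.

(K is a triangulation of the circle S^1.)

H_0 = Z.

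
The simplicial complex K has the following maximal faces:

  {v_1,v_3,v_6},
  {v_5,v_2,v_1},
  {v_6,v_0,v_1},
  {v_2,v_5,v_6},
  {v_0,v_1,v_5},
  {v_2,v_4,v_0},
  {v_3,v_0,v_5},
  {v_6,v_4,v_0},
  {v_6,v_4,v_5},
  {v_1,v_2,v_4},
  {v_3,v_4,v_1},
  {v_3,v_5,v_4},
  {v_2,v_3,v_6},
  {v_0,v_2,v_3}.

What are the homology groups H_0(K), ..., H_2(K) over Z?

K has 7 vertices, 21 edges, 14 triangles.
rank ∂_0 = 0, rank ∂_1 = 6 ⇒ b_0 = 7 − 0 − 6 = 1; all invariant factors of ∂_1 are 1 so no torsion. So H_0 = Z.
rank ∂_1 = 6, rank ∂_2 = 13 ⇒ b_1 = 21 − 6 − 13 = 2; all invariant factors of ∂_2 are 1 so no torsion. So H_1 = Z^2.
rank ∂_2 = 13, rank ∂_3 = 0 ⇒ b_2 = 14 − 13 − 0 = 1. So H_2 = Z.

H_0 = Z,  H_1 = Z^2,  H_2 = Z.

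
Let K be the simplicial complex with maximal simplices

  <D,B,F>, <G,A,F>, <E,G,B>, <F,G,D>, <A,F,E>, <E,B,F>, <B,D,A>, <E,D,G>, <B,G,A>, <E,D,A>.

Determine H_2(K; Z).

H_2 ≅ 0.

Order the vertices as A < B < D < E < F < G. Listing each simplex with vertices in this order, K has dimension 2 with simplices:

  0-simplices (6): A, B, D, E, F, G
  1-simplices (15): AB, AD, AE, AF, AG, BD, BE, BF, BG, DE, DF, DG, EF, EG, FG
  2-simplices (10): ABD, ABG, ADE, AEF, AFG, BDF, BEF, BEG, DEG, DFG

so the chain groups are C_0 ≅ Z^6, C_1 ≅ Z^15, C_2 ≅ Z^10.

The boundary map ∂_1: C_1 → C_0 maps an edge to its endpoints' difference, ∂[p,q] = q − p. For instance
  ∂AF = F − A.
The resulting 6×15 matrix has rank 5, and its Smith normal form has invariant factors (1,1,1,1,1).

∂_2: C_2 → C_1 maps a triangle to the signed sum of its edges. For instance
  ∂DFG = FG − DG + DF,
  ∂BEG = EG − BG + BE.
The resulting 15×10 matrix has rank 10, and its Smith normal form has invariant factors (1,1,1,1,1,1,1,1,1,2).

Reading off H_k = ker ∂_k / im ∂_{k+1}:

  H_2: rank ker ∂_2 − rank ∂_3 = (10 − 10) − 0 = 0, and there is no ∂_3, so H_2 = 0.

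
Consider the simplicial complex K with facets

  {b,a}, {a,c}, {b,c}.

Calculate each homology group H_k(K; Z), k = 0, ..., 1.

H_0 = Z,  H_1 = Z.

Fix the vertex order a < b < c and write every simplex with vertices in increasing order. Then dim K = 1 and the simplices of K are:

  0-simplices (3): a, b, c
  1-simplices (3): ab, ac, bc

so the chain groups are C_0 ≅ Z^3, C_1 ≅ Z^3.

Boundary ∂_1: C_1 → C_0 sends each edge [p,q] (with p < q) to q − p.
The resulting 3×3 matrix has rank 2, and its Smith normal form has invariant factors (1,1).

Now H_k = ker ∂_k / im ∂_{k+1}, so:

  H_0: rank C_0 − rank ∂_1 = 3 − 2 = 1, and the invariant factors of ∂_1 are all 1, so H_0 = Z.
  H_1: rank ker ∂_1 − rank ∂_2 = (3 − 2) − 0 = 1, and there is no ∂_2, so H_1 = Z.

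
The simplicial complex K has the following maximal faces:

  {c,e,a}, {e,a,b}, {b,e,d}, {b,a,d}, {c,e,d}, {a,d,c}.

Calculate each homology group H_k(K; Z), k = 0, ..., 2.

H_0 = Z,  H_1 = 0,  H_2 = Z.

Fix the vertex order a < b < c < d < e and write every simplex with vertices in increasing order. Then dim K = 2 and the simplices of K are:

  0-simplices (5): a, b, c, d, e
  1-simplices (9): ab, ac, ad, ae, bd, be, cd, ce, de
  2-simplices (6): abd, abe, acd, ace, bde, cde

giving chain groups C_0 ≅ Z^5, C_1 ≅ Z^9, C_2 ≅ Z^6.

∂_1: C_1 → C_0 sends each edge [p,q] (with p < q) to q − p.
This gives a 5×9 integer matrix of rank 4; reducing to Smith normal form yields diagonal entries (1,1,1,1).

∂_2: C_2 → C_1 maps a triangle to the signed sum of its edges. For instance
  ∂abe = be − ae + ab,
  ∂ace = ce − ae + ac.
The 9×6 boundary matrix has rank 5 and Smith normal form diag(1,1,1,1,1).

From H_k ≅ ker(∂_k) / im(∂_{k+1}) we obtain:

  H_0: rank C_0 − rank ∂_1 = 5 − 4 = 1, and the invariant factors of ∂_1 are all 1, so H_0 = Z.
  H_1: rank ker ∂_1 − rank ∂_2 = (9 − 4) − 5 = 0, and the invariant factors of ∂_2 are all 1, so H_1 = 0.
  H_2: rank ker ∂_2 − rank ∂_3 = (6 − 5) − 0 = 1, and there is no ∂_3, so H_2 = Z.

(K is a triangulation of the 2-sphere S^2.)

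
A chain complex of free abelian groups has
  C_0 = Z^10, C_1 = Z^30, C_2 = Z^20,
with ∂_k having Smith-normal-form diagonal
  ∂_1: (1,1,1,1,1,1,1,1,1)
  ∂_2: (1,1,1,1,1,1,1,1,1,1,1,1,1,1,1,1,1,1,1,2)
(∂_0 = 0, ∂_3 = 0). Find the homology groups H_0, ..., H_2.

H_0 = Z,  H_1 = Z ⊕ Z/2Z,  H_2 = 0.

H_0: b_0 = 10 − 0 − 9 = 1; torsion from ∂_1 factors > 1: none. So H_0 = Z.
H_1: b_1 = 30 − 9 − 20 = 1; torsion from ∂_2 factors > 1: [2]. So H_1 = Z ⊕ Z/2Z.
H_2: b_2 = 20 − 20 − 0 = 0; torsion from ∂_3 factors > 1: none. So H_2 = 0.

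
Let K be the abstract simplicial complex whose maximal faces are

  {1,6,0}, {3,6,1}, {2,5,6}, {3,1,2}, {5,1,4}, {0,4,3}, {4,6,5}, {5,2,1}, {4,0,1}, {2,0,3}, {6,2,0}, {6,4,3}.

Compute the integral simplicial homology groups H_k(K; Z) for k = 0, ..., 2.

H_0 ≅ Z,  H_1 ≅ Z_2,  H_2 = 0.

Order the vertices as 0 < 1 < 2 < 3 < 4 < 5 < 6. Listing each simplex with vertices in this order, K has dimension 2 with simplices:

  0-simplices (7): [0], [1], [2], [3], [4], [5], [6]
  1-simplices (18): [0,1], [0,2], [0,3], [0,4], [0,6], [1,2], [1,3], [1,4], [1,5], [1,6], [2,3], [2,5], [2,6], [3,4], [3,6], [4,5], [4,6], [5,6]
  2-simplices (12): [0,1,4], [0,1,6], [0,2,3], [0,2,6], [0,3,4], [1,2,3], [1,2,5], [1,3,6], [1,4,5], [2,5,6], [3,4,6], [4,5,6]

so the chain groups are C_0 ≅ Z^7, C_1 ≅ Z^18, C_2 ≅ Z^12.

The boundary map ∂_1: C_1 → C_0 maps an edge to its endpoints' difference, ∂[p,q] = q − p. For instance
  ∂[0,2] = [2] − [0].
The 7×18 boundary matrix has rank 6 and Smith normal form diag(1,1,1,1,1,1).

Boundary ∂_2: C_2 → C_1 maps a triangle to the signed sum of its edges. For instance
  ∂[0,3,4] = [3,4] − [0,4] + [0,3],
  ∂[2,5,6] = [5,6] − [2,6] + [2,5].
As a 18×12 matrix over Z this has rank 12, with invariant factors (1,1,1,1,1,1,1,1,1,1,1,2).

Computing H_k = (kernel of ∂_k) / (image of ∂_{k+1}):

  H_0: rank C_0 − rank ∂_1 = 7 − 6 = 1, and the invariant factors of ∂_1 are all 1, so H_0 = Z.
  H_1: rank ker ∂_1 − rank ∂_2 = (18 − 6) − 12 = 0, and ∂_2 has invariant factor 2 > 1, so H_1 = Z_2.
  H_2: rank ker ∂_2 − rank ∂_3 = (12 − 12) − 0 = 0, and there is no ∂_3, so H_2 = 0.

(K is a triangulation of the real projective plane RP^2.)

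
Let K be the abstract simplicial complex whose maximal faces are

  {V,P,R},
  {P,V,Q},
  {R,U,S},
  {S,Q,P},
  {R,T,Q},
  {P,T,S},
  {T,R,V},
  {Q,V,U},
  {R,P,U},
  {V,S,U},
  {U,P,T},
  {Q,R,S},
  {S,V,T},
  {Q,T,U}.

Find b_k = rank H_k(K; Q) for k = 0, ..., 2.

Fix the vertex order P < Q < R < S < T < U < V and write every simplex with vertices in increasing order. Then dim K = 2 and the simplices of K are:

  0-simplices (7): P, Q, R, S, T, U, V
  1-simplices (21): PQ, PR, PS, PT, PU, PV, QR, QS, QT, QU, QV, RS, RT, RU, RV, ST, SU, SV, TU, TV, UV
  2-simplices (14): PQS, PQV, PRU, PRV, PST, PTU, QRS, QRT, QTU, QUV, RSU, RTV, STV, SUV

Hence C_0 ≅ Z^7, C_1 ≅ Z^21, C_2 ≅ Z^14.

∂_1: C_1 → C_0 is given by ∂[p,q] = [q] − [p].
The 7×21 boundary matrix has rank 6 and Smith normal form diag(1,1,1,1,1,1).

∂_2: C_2 → C_1 maps a triangle to the signed sum of its edges. For instance
  ∂PQS = QS − PS + PQ,
  ∂QTU = TU − QU + QT.
This gives a 21×14 integer matrix of rank 13; reducing to Smith normal form yields diagonal entries (1,1,1,1,1,1,1,1,1,1,1,1,1).

Reading off H_k = ker ∂_k / im ∂_{k+1}:

  H_0: rank C_0 − rank ∂_1 = 7 − 6 = 1, and the invariant factors of ∂_1 are all 1, so H_0 ≅ Z.
  H_1: rank ker ∂_1 − rank ∂_2 = (21 − 6) − 13 = 2, and the invariant factors of ∂_2 are all 1, so H_1 ≅ Z^2.
  H_2: rank ker ∂_2 − rank ∂_3 = (14 − 13) − 0 = 1, and there is no ∂_3, so H_2 ≅ Z.

Hence the Betti numbers are b_0 = 1, b_1 = 2, b_2 = 1.

b_0 = 1, b_1 = 2, b_2 = 1.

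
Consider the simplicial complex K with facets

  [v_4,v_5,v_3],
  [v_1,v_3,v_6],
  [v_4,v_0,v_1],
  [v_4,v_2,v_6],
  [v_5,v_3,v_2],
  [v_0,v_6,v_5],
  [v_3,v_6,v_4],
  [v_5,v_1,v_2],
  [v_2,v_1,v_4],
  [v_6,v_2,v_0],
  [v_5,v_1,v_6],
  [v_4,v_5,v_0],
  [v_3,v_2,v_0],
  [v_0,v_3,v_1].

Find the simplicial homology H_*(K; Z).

H_0 ≅ Z,  H_1 ≅ Z^2,  H_2 ≅ Z.

We work with the vertex ordering v_0 < v_1 < v_2 < v_3 < v_4 < v_5 < v_6. The simplices of K, each written with vertices in increasing order, are:

  0-simplices (7): [v_0], [v_1], [v_2], [v_3], [v_4], [v_5], [v_6]
  1-simplices (21): (21 of them)
  2-simplices (14): (14 of them)

so the chain groups are C_0 ≅ Z^7, C_1 ≅ Z^21, C_2 ≅ Z^14.

Boundary ∂_1: C_1 → C_0 sends each edge [p,q] (with p < q) to q − p.
The 7×21 boundary matrix has rank 6 and Smith normal form diag(1,1,1,1,1,1).

∂_2: C_2 → C_1 acts by ∂[p,q,r] = [q,r] − [p,r] + [p,q]. For instance
  ∂[v_1,v_5,v_6] = [v_5,v_6] − [v_1,v_6] + [v_1,v_5],
  ∂[v_0,v_1,v_3] = [v_1,v_3] − [v_0,v_3] + [v_0,v_1].
As a 21×14 matrix over Z this has rank 13, with invariant factors (1,1,1,1,1,1,1,1,1,1,1,1,1).

Now H_k = ker ∂_k / im ∂_{k+1}, so:

  H_0: rank C_0 − rank ∂_1 = 7 − 6 = 1, and the invariant factors of ∂_1 are all 1, so H_0 = Z.
  H_1: rank ker ∂_1 − rank ∂_2 = (21 − 6) − 13 = 2, and the invariant factors of ∂_2 are all 1, so H_1 = Z^2.
  H_2: rank ker ∂_2 − rank ∂_3 = (14 − 13) − 0 = 1, and there is no ∂_3, so H_2 = Z.

(K is a triangulation of the torus T^2.)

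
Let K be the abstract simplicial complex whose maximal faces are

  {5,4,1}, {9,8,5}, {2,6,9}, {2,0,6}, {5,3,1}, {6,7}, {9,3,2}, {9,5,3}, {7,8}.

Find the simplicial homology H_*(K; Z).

H_0 ≅ Z,  H_1 ≅ Z,  H_2 = 0.

Order the vertices as 0 < 1 < 2 < 3 < 4 < 5 < 6 < 7 < 8 < 9. Listing each simplex with vertices in this order, K has dimension 2 with simplices:

  0-simplices (10): [0], [1], [2], [3], [4], [5], [6], [7], [8], [9]
  1-simplices (17): [0,2], [0,6], [1,3], [1,4], [1,5], [2,3], [2,6], [2,9], [3,5], [3,9], [4,5], [5,8], [5,9], [6,7], [6,9], [7,8], [8,9]
  2-simplices (7): [0,2,6], [1,3,5], [1,4,5], [2,3,9], [2,6,9], [3,5,9], [5,8,9]

giving chain groups C_0 ≅ Z^10, C_1 ≅ Z^17, C_2 ≅ Z^7.

Boundary ∂_1: C_1 → C_0 maps an edge to its endpoints' difference, ∂[p,q] = q − p.
As a 10×17 matrix over Z this has rank 9, with invariant factors (1,1,1,1,1,1,1,1,1).

∂_2: C_2 → C_1 maps a triangle to the signed sum of its edges. For instance
  ∂[2,6,9] = [6,9] − [2,9] + [2,6],
  ∂[1,3,5] = [3,5] − [1,5] + [1,3].
The 17×7 boundary matrix has rank 7 and Smith normal form diag(1,1,1,1,1,1,1).

Computing H_k = (kernel of ∂_k) / (image of ∂_{k+1}):

  H_0: rank C_0 − rank ∂_1 = 10 − 9 = 1, and the invariant factors of ∂_1 are all 1, so H_0 = Z.
  H_1: rank ker ∂_1 − rank ∂_2 = (17 − 9) − 7 = 1, and the invariant factors of ∂_2 are all 1, so H_1 = Z.
  H_2: rank ker ∂_2 − rank ∂_3 = (7 − 7) − 0 = 0, and there is no ∂_3, so H_2 = 0.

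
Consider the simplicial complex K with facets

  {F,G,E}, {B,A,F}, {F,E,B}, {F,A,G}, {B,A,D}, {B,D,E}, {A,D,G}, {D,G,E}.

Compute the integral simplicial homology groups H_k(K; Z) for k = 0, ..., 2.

We work with the vertex ordering A < B < D < E < F < G. The simplices of K, each written with vertices in increasing order, are:

  0-simplices (6): A, B, D, E, F, G
  1-simplices (12): AB, AD, AF, AG, BD, BE, BF, DE, DG, EF, EG, FG
  2-simplices (8): ABD, ABF, ADG, AFG, BDE, BEF, DEG, EFG

giving chain groups C_0 ≅ Z^6, C_1 ≅ Z^12, C_2 ≅ Z^8.

The boundary map ∂_1: C_1 → C_0 is given by ∂[p,q] = [q] − [p]. For instance
  ∂BE = E − B.
The resulting 6×12 matrix has rank 5, and its Smith normal form has invariant factors (1,1,1,1,1).

The boundary map ∂_2: C_2 → C_1 acts by ∂[p,q,r] = [q,r] − [p,r] + [p,q]. For instance
  ∂AFG = FG − AG + AF,
  ∂ABF = BF − AF + AB.
The 12×8 boundary matrix has rank 7 and Smith normal form diag(1,1,1,1,1,1,1).

Computing H_k = (kernel of ∂_k) / (image of ∂_{k+1}):

  H_0: rank C_0 − rank ∂_1 = 6 − 5 = 1, and the invariant factors of ∂_1 are all 1, so H_0 ≅ Z.
  H_1: rank ker ∂_1 − rank ∂_2 = (12 − 5) − 7 = 0, and the invariant factors of ∂_2 are all 1, so H_1 ≅ 0.
  H_2: rank ker ∂_2 − rank ∂_3 = (8 − 7) − 0 = 1, and there is no ∂_3, so H_2 ≅ Z.

H_0 = Z,  H_1 = 0,  H_2 = Z.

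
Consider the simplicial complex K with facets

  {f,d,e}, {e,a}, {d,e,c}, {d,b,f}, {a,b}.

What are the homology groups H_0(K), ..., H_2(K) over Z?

K has 6 vertices, 9 edges, 3 triangles.
rank ∂_0 = 0, rank ∂_1 = 5 ⇒ b_0 = 6 − 0 − 5 = 1; all invariant factors of ∂_1 are 1 so no torsion. So H_0 ≅ Z.
rank ∂_1 = 5, rank ∂_2 = 3 ⇒ b_1 = 9 − 5 − 3 = 1; all invariant factors of ∂_2 are 1 so no torsion. So H_1 ≅ Z.
rank ∂_2 = 3, rank ∂_3 = 0 ⇒ b_2 = 3 − 3 − 0 = 0. So H_2 ≅ 0.

H_0 ≅ Z,  H_1 ≅ Z,  H_2 = 0.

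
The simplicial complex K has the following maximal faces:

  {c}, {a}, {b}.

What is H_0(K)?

H_0 ≅ Z^3.

Fix the vertex order a < b < c and write every simplex with vertices in increasing order. Then dim K = 0 and the simplices of K are:

  0-simplices (3): a, b, c

so the chain groups are C_0 ≅ Z^3.

Computing H_k = (kernel of ∂_k) / (image of ∂_{k+1}):

  H_0: rank C_0 − rank ∂_1 = 3 − 0 = 3, and there is no ∂_1, so H_0 = Z^3.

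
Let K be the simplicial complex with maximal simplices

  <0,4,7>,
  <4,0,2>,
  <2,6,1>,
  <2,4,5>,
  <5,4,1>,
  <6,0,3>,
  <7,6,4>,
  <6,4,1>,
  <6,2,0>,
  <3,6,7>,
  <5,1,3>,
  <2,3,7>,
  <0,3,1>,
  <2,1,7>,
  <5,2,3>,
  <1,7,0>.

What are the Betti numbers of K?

b_0 = 1, b_1 = 2, b_2 = 1.

Take the total order 0 < 1 < 2 < 3 < 4 < 5 < 6 < 7 on the vertex set. Then K (dimension 2) consists of the simplices:

  0-simplices (8): [0], [1], [2], [3], [4], [5], [6], [7]
  1-simplices (24): (24 of them)
  2-simplices (16): [0,1,3], [0,1,7], [0,2,4], [0,2,6], [0,3,6], [0,4,7], [1,2,6], [1,2,7], [1,3,5], [1,4,5], [1,4,6], [2,3,5], [2,3,7], [2,4,5], [3,6,7], [4,6,7]

giving chain groups C_0 ≅ Z^8, C_1 ≅ Z^24, C_2 ≅ Z^16.

∂_1: C_1 → C_0 sends each edge [p,q] (with p < q) to q − p. For instance
  ∂[4,7] = [7] − [4].
The 8×24 boundary matrix has rank 7 and Smith normal form diag(1,1,1,1,1,1,1).

Boundary ∂_2: C_2 → C_1 acts by ∂[p,q,r] = [q,r] − [p,r] + [p,q]. For instance
  ∂[0,2,6] = [2,6] − [0,6] + [0,2],
  ∂[0,4,7] = [4,7] − [0,7] + [0,4].
This gives a 24×16 integer matrix of rank 15; reducing to Smith normal form yields diagonal entries (1,1,1,1,1,1,1,1,1,1,1,1,1,1,1).

From H_k ≅ ker(∂_k) / im(∂_{k+1}) we obtain:

  H_0: rank C_0 − rank ∂_1 = 8 − 7 = 1, and the invariant factors of ∂_1 are all 1, so H_0 = Z.
  H_1: rank ker ∂_1 − rank ∂_2 = (24 − 7) − 15 = 2, and the invariant factors of ∂_2 are all 1, so H_1 = Z^2.
  H_2: rank ker ∂_2 − rank ∂_3 = (16 − 15) − 0 = 1, and there is no ∂_3, so H_2 = Z.

As a check, the Euler characteristic is 8 − 24 + 16 = 0, which agrees with 1 − 2 + 1 = 0.

Hence the Betti numbers are b_0 = 1, b_1 = 2, b_2 = 1.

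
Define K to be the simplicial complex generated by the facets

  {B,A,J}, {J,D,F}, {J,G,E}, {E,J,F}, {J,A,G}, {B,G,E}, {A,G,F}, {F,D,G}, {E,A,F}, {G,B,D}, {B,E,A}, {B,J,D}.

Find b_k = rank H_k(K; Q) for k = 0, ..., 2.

b_0 = 1, b_1 = 0, b_2 = 0.

Take the total order A < B < D < E < F < G < J on the vertex set. Then K (dimension 2) consists of the simplices:

  0-simplices (7): A, B, D, E, F, G, J
  1-simplices (18): AB, AE, AF, AG, AJ, BD, BE, BG, BJ, DF, DG, DJ, EF, EG, EJ, FG, FJ, GJ
  2-simplices (12): ABE, ABJ, AEF, AFG, AGJ, BDG, BDJ, BEG, DFG, DFJ, EFJ, EGJ

Hence C_0 ≅ Z^7, C_1 ≅ Z^18, C_2 ≅ Z^12.

Boundary ∂_1: C_1 → C_0 is given by ∂[p,q] = [q] − [p].
The resulting 7×18 matrix has rank 6, and its Smith normal form has invariant factors (1,1,1,1,1,1).

∂_2: C_2 → C_1 acts by ∂[p,q,r] = [q,r] − [p,r] + [p,q]. For instance
  ∂AEF = EF − AF + AE,
  ∂DFJ = FJ − DJ + DF.
The 18×12 boundary matrix has rank 12 and Smith normal form diag(1,1,1,1,1,1,1,1,1,1,1,2).

Reading off H_k = ker ∂_k / im ∂_{k+1}:

  H_0: rank C_0 − rank ∂_1 = 7 − 6 = 1, and the invariant factors of ∂_1 are all 1, so H_0 = Z.
  H_1: rank ker ∂_1 − rank ∂_2 = (18 − 6) − 12 = 0, and ∂_2 has invariant factor 2 > 1, so H_1 = Z/2.
  H_2: rank ker ∂_2 − rank ∂_3 = (12 − 12) − 0 = 0, and there is no ∂_3, so H_2 = 0.

As a check, the Euler characteristic is 7 − 18 + 12 = 1, which agrees with 1 − 0 + 0 = 1.

Hence the Betti numbers are b_0 = 1, b_1 = 0, b_2 = 0.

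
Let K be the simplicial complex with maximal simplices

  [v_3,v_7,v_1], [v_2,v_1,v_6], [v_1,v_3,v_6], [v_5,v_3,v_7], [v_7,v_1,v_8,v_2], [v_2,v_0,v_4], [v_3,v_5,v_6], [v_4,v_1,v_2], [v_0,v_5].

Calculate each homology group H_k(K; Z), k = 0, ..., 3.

K has 9 vertices, 19 edges, 11 triangles, 1 3-simplex.
rank ∂_0 = 0, rank ∂_1 = 8 ⇒ b_0 = 9 − 0 − 8 = 1; all invariant factors of ∂_1 are 1 so no torsion. So H_0 ≅ Z.
rank ∂_1 = 8, rank ∂_2 = 10 ⇒ b_1 = 19 − 8 − 10 = 1; all invariant factors of ∂_2 are 1 so no torsion. So H_1 ≅ Z.
rank ∂_2 = 10, rank ∂_3 = 1 ⇒ b_2 = 11 − 10 − 1 = 0; all invariant factors of ∂_3 are 1 so no torsion. So H_2 ≅ 0.
rank ∂_3 = 1, rank ∂_4 = 0 ⇒ b_3 = 1 − 1 − 0 = 0. So H_3 ≅ 0.

H_0 ≅ Z,  H_1 ≅ Z,  H_2 = 0,  H_3 = 0.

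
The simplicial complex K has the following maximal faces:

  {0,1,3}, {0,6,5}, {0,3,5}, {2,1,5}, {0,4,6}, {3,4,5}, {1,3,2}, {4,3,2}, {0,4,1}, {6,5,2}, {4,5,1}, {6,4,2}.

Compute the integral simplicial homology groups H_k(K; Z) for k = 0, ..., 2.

H_0 = Z,  H_1 = Z/2,  H_2 = 0.

K has 7 vertices, 18 edges, 12 triangles.
rank ∂_0 = 0, rank ∂_1 = 6 ⇒ b_0 = 7 − 0 − 6 = 1; all invariant factors of ∂_1 are 1 so no torsion. So H_0 ≅ Z.
rank ∂_1 = 6, rank ∂_2 = 12 ⇒ b_1 = 18 − 6 − 12 = 0; ∂_2 has invariant factor(s) [2] giving torsion. So H_1 ≅ Z/2.
rank ∂_2 = 12, rank ∂_3 = 0 ⇒ b_2 = 12 − 12 − 0 = 0. So H_2 ≅ 0.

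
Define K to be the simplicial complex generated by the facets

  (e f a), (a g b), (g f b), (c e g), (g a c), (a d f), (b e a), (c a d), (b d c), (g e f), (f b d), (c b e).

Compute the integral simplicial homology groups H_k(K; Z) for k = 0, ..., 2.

H_0 = Z,  H_1 = Z/2,  H_2 = 0.

We work with the vertex ordering a < b < c < d < e < f < g. The simplices of K, each written with vertices in increasing order, are:

  0-simplices (7): a, b, c, d, e, f, g
  1-simplices (18): ab, ac, ad, ae, af, ag, bc, bd, be, bf, bg, cd, ce, cg, df, ef, eg, fg
  2-simplices (12): abe, abg, acd, acg, adf, aef, bcd, bce, bdf, bfg, ceg, efg

so the chain groups are C_0 ≅ Z^7, C_1 ≅ Z^18, C_2 ≅ Z^12.

∂_1: C_1 → C_0 sends each edge [p,q] (with p < q) to q − p. For instance
  ∂be = e − b.
As a 7×18 matrix over Z this has rank 6, with invariant factors (1,1,1,1,1,1).

Boundary ∂_2: C_2 → C_1 maps a triangle to the signed sum of its edges. For instance
  ∂bce = ce − be + bc,
  ∂bdf = df − bf + bd.
The resulting 18×12 matrix has rank 12, and its Smith normal form has invariant factors (1,1,1,1,1,1,1,1,1,1,1,2).

Reading off H_k = ker ∂_k / im ∂_{k+1}:

  H_0: rank C_0 − rank ∂_1 = 7 − 6 = 1, and the invariant factors of ∂_1 are all 1, so H_0 ≅ Z.
  H_1: rank ker ∂_1 − rank ∂_2 = (18 − 6) − 12 = 0, and ∂_2 has invariant factor 2 > 1, so H_1 ≅ Z/2.
  H_2: rank ker ∂_2 − rank ∂_3 = (12 − 12) − 0 = 0, and there is no ∂_3, so H_2 ≅ 0.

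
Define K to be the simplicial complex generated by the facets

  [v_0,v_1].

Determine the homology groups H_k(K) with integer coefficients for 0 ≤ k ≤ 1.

H_0 = Z,  H_1 = 0.

We work with the vertex ordering v_0 < v_1. The simplices of K, each written with vertices in increasing order, are:

  0-simplices (2): [v_0], [v_1]
  1-simplices (1): [v_0,v_1]

giving chain groups C_0 ≅ Z^2, C_1 ≅ Z^1.

∂_1: C_1 → C_0 is given by ∂[p,q] = [q] − [p]. For instance
  ∂[v_0,v_1] = [v_1] − [v_0].
The resulting 2×1 matrix has rank 1, and its Smith normal form has invariant factors (1).

From H_k ≅ ker(∂_k) / im(∂_{k+1}) we obtain:

  H_0: rank C_0 − rank ∂_1 = 2 − 1 = 1, and the invariant factors of ∂_1 are all 1, so H_0 = Z.
  H_1: rank ker ∂_1 − rank ∂_2 = (1 − 1) − 0 = 0, and there is no ∂_2, so H_1 = 0.

(K is a triangulation of the 1-simplex.)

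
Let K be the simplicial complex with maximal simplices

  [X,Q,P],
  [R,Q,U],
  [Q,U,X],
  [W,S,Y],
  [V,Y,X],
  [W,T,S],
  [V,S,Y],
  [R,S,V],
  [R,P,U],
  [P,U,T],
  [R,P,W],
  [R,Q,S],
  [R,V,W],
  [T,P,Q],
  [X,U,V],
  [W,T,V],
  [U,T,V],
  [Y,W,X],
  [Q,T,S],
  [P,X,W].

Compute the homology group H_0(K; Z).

H_0 ≅ Z.

Fix the vertex order P < Q < R < S < T < U < V < W < X < Y and write every simplex with vertices in increasing order. Then dim K = 2 and the simplices of K are:

  0-simplices (10): P, Q, R, S, T, U, V, W, X, Y
  1-simplices (30): PQ, PR, PT, PU, PW, PX, QR, QS, QT, QU, QX, RS, RU, RV, RW, ST, SV, SW, SY, TU, TV, TW, UV, UX, VW, VX, VY, WX, WY, XY
  2-simplices (20): PQT, PQX, PRU, PRW, PTU, PWX, QRS, QRU, QST, QUX, RSV, RVW, STW, SVY, SWY, TUV, TVW, UVX, VXY, WXY

giving chain groups C_0 ≅ Z^10, C_1 ≅ Z^30, C_2 ≅ Z^20.

∂_1: C_1 → C_0 maps an edge to its endpoints' difference, ∂[p,q] = q − p. For instance
  ∂VW = W − V.
The 10×30 boundary matrix has rank 9 and Smith normal form diag(1,1,1,1,1,1,1,1,1).

The boundary map ∂_2: C_2 → C_1 sends each 2-simplex [p,q,r] to [q,r] − [p,r] + [p,q]. For instance
  ∂PRU = RU − PU + PR,
  ∂VXY = XY − VY + VX.
The resulting 30×20 matrix has rank 20, and its Smith normal form has invariant factors (1,1,1,1,1,1,1,1,1,1,1,1,1,1,1,1,1,1,1,2).

From H_k ≅ ker(∂_k) / im(∂_{k+1}) we obtain:

  H_0: rank C_0 − rank ∂_1 = 10 − 9 = 1, and the invariant factors of ∂_1 are all 1, so H_0 = Z.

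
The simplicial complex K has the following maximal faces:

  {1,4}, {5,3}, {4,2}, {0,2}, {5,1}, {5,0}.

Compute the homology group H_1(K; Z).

K has 6 vertices, 6 edges.
rank ∂_1 = 5, rank ∂_2 = 0 ⇒ b_1 = 6 − 5 − 0 = 1. So H_1 = Z.

H_1 ≅ Z.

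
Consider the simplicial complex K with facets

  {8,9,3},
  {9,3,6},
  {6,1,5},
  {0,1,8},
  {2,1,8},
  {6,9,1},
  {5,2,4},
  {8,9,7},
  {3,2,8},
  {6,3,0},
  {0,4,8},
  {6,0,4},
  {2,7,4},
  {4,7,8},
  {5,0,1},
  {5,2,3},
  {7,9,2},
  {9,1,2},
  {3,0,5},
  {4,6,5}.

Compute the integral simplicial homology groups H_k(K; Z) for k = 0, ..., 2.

H_0 ≅ Z,  H_1 ≅ Z ⊕ Z/2Z,  H_2 = 0.

K has 10 vertices, 30 edges, 20 triangles.
rank ∂_0 = 0, rank ∂_1 = 9 ⇒ b_0 = 10 − 0 − 9 = 1; all invariant factors of ∂_1 are 1 so no torsion. So H_0 = Z.
rank ∂_1 = 9, rank ∂_2 = 20 ⇒ b_1 = 30 − 9 − 20 = 1; ∂_2 has invariant factor(s) [2] giving torsion. So H_1 = Z ⊕ Z/2Z.
rank ∂_2 = 20, rank ∂_3 = 0 ⇒ b_2 = 20 − 20 − 0 = 0. So H_2 = 0.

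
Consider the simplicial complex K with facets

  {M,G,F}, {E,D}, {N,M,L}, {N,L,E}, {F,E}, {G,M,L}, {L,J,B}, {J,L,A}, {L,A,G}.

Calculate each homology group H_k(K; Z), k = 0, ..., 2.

H_0 ≅ Z,  H_1 ≅ Z,  H_2 = 0.

Order the vertices as A < B < D < E < F < G < J < L < M < N. Listing each simplex with vertices in this order, K has dimension 2 with simplices:

  0-simplices (10): A, B, D, E, F, G, J, L, M, N
  1-simplices (17): AG, AJ, AL, BJ, BL, DE, EF, EL, EN, FG, FM, GL, GM, JL, LM, LN, MN
  2-simplices (7): AGL, AJL, BJL, ELN, FGM, GLM, LMN

giving chain groups C_0 ≅ Z^10, C_1 ≅ Z^17, C_2 ≅ Z^7.

∂_1: C_1 → C_0 is given by ∂[p,q] = [q] − [p]. For instance
  ∂AL = L − A.
The resulting 10×17 matrix has rank 9, and its Smith normal form has invariant factors (1,1,1,1,1,1,1,1,1).

∂_2: C_2 → C_1 acts by ∂[p,q,r] = [q,r] − [p,r] + [p,q]. For instance
  ∂AJL = JL − AL + AJ,
  ∂AGL = GL − AL + AG.
As a 17×7 matrix over Z this has rank 7, with invariant factors (1,1,1,1,1,1,1).

Computing H_k = (kernel of ∂_k) / (image of ∂_{k+1}):

  H_0: rank C_0 − rank ∂_1 = 10 − 9 = 1, and the invariant factors of ∂_1 are all 1, so H_0 = Z.
  H_1: rank ker ∂_1 − rank ∂_2 = (17 − 9) − 7 = 1, and the invariant factors of ∂_2 are all 1, so H_1 = Z.
  H_2: rank ker ∂_2 − rank ∂_3 = (7 − 7) − 0 = 0, and there is no ∂_3, so H_2 = 0.

As a check, the Euler characteristic is 10 − 17 + 7 = 0, which agrees with 1 − 1 + 0 = 0.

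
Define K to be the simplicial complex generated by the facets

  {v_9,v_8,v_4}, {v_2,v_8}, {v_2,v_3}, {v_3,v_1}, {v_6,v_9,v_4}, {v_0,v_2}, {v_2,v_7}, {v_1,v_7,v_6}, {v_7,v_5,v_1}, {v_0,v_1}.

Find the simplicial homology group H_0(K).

Take the total order v_0 < v_1 < v_2 < v_3 < v_4 < v_5 < v_6 < v_7 < v_8 < v_9 on the vertex set. Then K (dimension 2) consists of the simplices:

  0-simplices (10): [v_0], [v_1], [v_2], [v_3], [v_4], [v_5], [v_6], [v_7], [v_8], [v_9]
  1-simplices (16): (16 of them)
  2-simplices (4): [v_1,v_5,v_7], [v_1,v_6,v_7], [v_4,v_6,v_9], [v_4,v_8,v_9]

Hence C_0 ≅ Z^10, C_1 ≅ Z^16, C_2 ≅ Z^4.

Boundary ∂_1: C_1 → C_0 sends each edge [p,q] (with p < q) to q − p.
As a 10×16 matrix over Z this has rank 9, with invariant factors (1,1,1,1,1,1,1,1,1).

∂_2: C_2 → C_1 maps a triangle to the signed sum of its edges. For instance
  ∂[v_4,v_8,v_9] = [v_8,v_9] − [v_4,v_9] + [v_4,v_8],
  ∂[v_1,v_5,v_7] = [v_5,v_7] − [v_1,v_7] + [v_1,v_5].
As a 16×4 matrix over Z this has rank 4, with invariant factors (1,1,1,1).

From H_k ≅ ker(∂_k) / im(∂_{k+1}) we obtain:

  H_0: rank C_0 − rank ∂_1 = 10 − 9 = 1, and the invariant factors of ∂_1 are all 1, so H_0 ≅ Z.

H_0 = Z.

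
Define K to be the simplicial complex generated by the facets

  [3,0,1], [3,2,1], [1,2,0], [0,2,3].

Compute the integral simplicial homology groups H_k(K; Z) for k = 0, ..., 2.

K has 4 vertices, 6 edges, 4 triangles.
rank ∂_0 = 0, rank ∂_1 = 3 ⇒ b_0 = 4 − 0 − 3 = 1; all invariant factors of ∂_1 are 1 so no torsion. So H_0 ≅ Z.
rank ∂_1 = 3, rank ∂_2 = 3 ⇒ b_1 = 6 − 3 − 3 = 0; all invariant factors of ∂_2 are 1 so no torsion. So H_1 ≅ 0.
rank ∂_2 = 3, rank ∂_3 = 0 ⇒ b_2 = 4 − 3 − 0 = 1. So H_2 ≅ Z.

H_0 ≅ Z,  H_1 = 0,  H_2 ≅ Z.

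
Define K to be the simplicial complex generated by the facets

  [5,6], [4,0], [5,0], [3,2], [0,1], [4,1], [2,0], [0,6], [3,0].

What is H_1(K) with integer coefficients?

H_1 = Z^3.

K has 7 vertices, 9 edges.
rank ∂_1 = 6, rank ∂_2 = 0 ⇒ b_1 = 9 − 6 − 0 = 3. So H_1 = Z^3.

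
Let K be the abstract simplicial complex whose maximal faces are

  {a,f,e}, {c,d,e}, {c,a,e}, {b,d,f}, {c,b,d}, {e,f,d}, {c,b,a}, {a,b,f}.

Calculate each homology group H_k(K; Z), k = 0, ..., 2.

We work with the vertex ordering a < b < c < d < e < f. The simplices of K, each written with vertices in increasing order, are:

  0-simplices (6): a, b, c, d, e, f
  1-simplices (12): ab, ac, ae, af, bc, bd, bf, cd, ce, de, df, ef
  2-simplices (8): abc, abf, ace, aef, bcd, bdf, cde, def

so the chain groups are C_0 ≅ Z^6, C_1 ≅ Z^12, C_2 ≅ Z^8.

Boundary ∂_1: C_1 → C_0 is given by ∂[p,q] = [q] − [p]. For instance
  ∂ae = e − a.
This gives a 6×12 integer matrix of rank 5; reducing to Smith normal form yields diagonal entries (1,1,1,1,1).

∂_2: C_2 → C_1 acts by ∂[p,q,r] = [q,r] − [p,r] + [p,q]. For instance
  ∂cde = de − ce + cd,
  ∂aef = ef − af + ae.
The resulting 12×8 matrix has rank 7, and its Smith normal form has invariant factors (1,1,1,1,1,1,1).

Computing H_k = (kernel of ∂_k) / (image of ∂_{k+1}):

  H_0: rank C_0 − rank ∂_1 = 6 − 5 = 1, and the invariant factors of ∂_1 are all 1, so H_0 ≅ Z.
  H_1: rank ker ∂_1 − rank ∂_2 = (12 − 5) − 7 = 0, and the invariant factors of ∂_2 are all 1, so H_1 ≅ 0.
  H_2: rank ker ∂_2 − rank ∂_3 = (8 − 7) − 0 = 1, and there is no ∂_3, so H_2 ≅ Z.

H_0 = Z,  H_1 = 0,  H_2 = Z.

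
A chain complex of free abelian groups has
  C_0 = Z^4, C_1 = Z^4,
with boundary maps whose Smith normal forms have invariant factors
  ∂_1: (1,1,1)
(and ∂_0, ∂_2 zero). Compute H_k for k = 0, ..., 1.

H_0 = Z,  H_1 = Z.

H_0: b_0 = 4 − 0 − 3 = 1; torsion from ∂_1 factors > 1: none. So H_0 = Z.
H_1: b_1 = 4 − 3 − 0 = 1; torsion from ∂_2 factors > 1: none. So H_1 = Z.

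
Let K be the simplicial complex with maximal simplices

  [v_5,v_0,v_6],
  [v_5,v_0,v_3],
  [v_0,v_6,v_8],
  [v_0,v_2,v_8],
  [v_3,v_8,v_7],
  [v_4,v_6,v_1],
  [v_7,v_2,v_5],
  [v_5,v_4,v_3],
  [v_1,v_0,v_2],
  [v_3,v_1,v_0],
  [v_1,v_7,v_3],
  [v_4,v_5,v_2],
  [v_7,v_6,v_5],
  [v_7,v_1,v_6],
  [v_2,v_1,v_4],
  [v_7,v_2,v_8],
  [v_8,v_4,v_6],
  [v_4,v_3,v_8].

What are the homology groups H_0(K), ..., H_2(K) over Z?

H_0 = Z,  H_1 = Z^2,  H_2 = Z.

We work with the vertex ordering v_0 < v_1 < v_2 < v_3 < v_4 < v_5 < v_6 < v_7 < v_8. The simplices of K, each written with vertices in increasing order, are:

  0-simplices (9): [v_0], [v_1], [v_2], [v_3], [v_4], [v_5], [v_6], [v_7], [v_8]
  1-simplices (27): (27 of them)
  2-simplices (18): (18 of them)

giving chain groups C_0 ≅ Z^9, C_1 ≅ Z^27, C_2 ≅ Z^18.

The boundary map ∂_1: C_1 → C_0 sends each edge [p,q] (with p < q) to q − p.
The resulting 9×27 matrix has rank 8, and its Smith normal form has invariant factors (1,1,1,1,1,1,1,1).

The boundary map ∂_2: C_2 → C_1 sends each 2-simplex [p,q,r] to [q,r] − [p,r] + [p,q]. For instance
  ∂[v_0,v_3,v_5] = [v_3,v_5] − [v_0,v_5] + [v_0,v_3],
  ∂[v_0,v_1,v_3] = [v_1,v_3] − [v_0,v_3] + [v_0,v_1].
The resulting 27×18 matrix has rank 17, and its Smith normal form has invariant factors (1,1,1,1,1,1,1,1,1,1,1,1,1,1,1,1,1).

Now H_k = ker ∂_k / im ∂_{k+1}, so:

  H_0: rank C_0 − rank ∂_1 = 9 − 8 = 1, and the invariant factors of ∂_1 are all 1, so H_0 ≅ Z.
  H_1: rank ker ∂_1 − rank ∂_2 = (27 − 8) − 17 = 2, and the invariant factors of ∂_2 are all 1, so H_1 ≅ Z^2.
  H_2: rank ker ∂_2 − rank ∂_3 = (18 − 17) − 0 = 1, and there is no ∂_3, so H_2 ≅ Z.

As a check, the Euler characteristic is 9 − 27 + 18 = 0, which agrees with 1 − 2 + 1 = 0.
(K is a triangulation of the torus T^2.)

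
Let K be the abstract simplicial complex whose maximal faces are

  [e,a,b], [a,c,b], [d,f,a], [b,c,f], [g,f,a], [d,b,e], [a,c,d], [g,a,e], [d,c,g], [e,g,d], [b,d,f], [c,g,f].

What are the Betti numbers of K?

We work with the vertex ordering a < b < c < d < e < f < g. The simplices of K, each written with vertices in increasing order, are:

  0-simplices (7): a, b, c, d, e, f, g
  1-simplices (18): ab, ac, ad, ae, af, ag, bc, bd, be, bf, cd, cf, cg, de, df, dg, eg, fg
  2-simplices (12): abc, abe, acd, adf, aeg, afg, bcf, bde, bdf, cdg, cfg, deg

Hence C_0 ≅ Z^7, C_1 ≅ Z^18, C_2 ≅ Z^12.

The boundary map ∂_1: C_1 → C_0 is given by ∂[p,q] = [q] − [p]. For instance
  ∂ae = e − a.
The resulting 7×18 matrix has rank 6, and its Smith normal form has invariant factors (1,1,1,1,1,1).

Boundary ∂_2: C_2 → C_1 maps a triangle to the signed sum of its edges. For instance
  ∂cfg = fg − cg + cf,
  ∂adf = df − af + ad.
As a 18×12 matrix over Z this has rank 12, with invariant factors (1,1,1,1,1,1,1,1,1,1,1,2).

From H_k ≅ ker(∂_k) / im(∂_{k+1}) we obtain:

  H_0: rank C_0 − rank ∂_1 = 7 − 6 = 1, and the invariant factors of ∂_1 are all 1, so H_0 ≅ Z.
  H_1: rank ker ∂_1 − rank ∂_2 = (18 − 6) − 12 = 0, and ∂_2 has invariant factor 2 > 1, so H_1 ≅ Z/2Z.
  H_2: rank ker ∂_2 − rank ∂_3 = (12 − 12) − 0 = 0, and there is no ∂_3, so H_2 ≅ 0.

As a check, the Euler characteristic is 7 − 18 + 12 = 1, which agrees with 1 − 0 + 0 = 1.
(K is a triangulation of the real projective plane RP^2.)

Hence the Betti numbers are b_0 = 1, b_1 = 0, b_2 = 0.

b_0 = 1, b_1 = 0, b_2 = 0.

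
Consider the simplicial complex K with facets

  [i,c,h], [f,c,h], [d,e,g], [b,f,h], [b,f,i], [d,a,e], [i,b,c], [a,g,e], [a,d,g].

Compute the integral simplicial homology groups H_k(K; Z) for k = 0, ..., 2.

H_0 ≅ Z^2,  H_1 ≅ Z,  H_2 ≅ Z.

Take the total order a < b < c < d < e < f < g < h < i on the vertex set. Then K (dimension 2) consists of the simplices:

  0-simplices (9): a, b, c, d, e, f, g, h, i
  1-simplices (16): ad, ae, ag, bc, bf, bh, bi, cf, ch, ci, de, dg, eg, fh, fi, hi
  2-simplices (9): ade, adg, aeg, bci, bfh, bfi, cfh, chi, deg

Hence C_0 ≅ Z^9, C_1 ≅ Z^16, C_2 ≅ Z^9.

∂_1: C_1 → C_0 is given by ∂[p,q] = [q] − [p].
This gives a 9×16 integer matrix of rank 7; reducing to Smith normal form yields diagonal entries (1,1,1,1,1,1,1).

The boundary map ∂_2: C_2 → C_1 sends each 2-simplex [p,q,r] to [q,r] − [p,r] + [p,q]. For instance
  ∂chi = hi − ci + ch,
  ∂bfh = fh − bh + bf.
As a 16×9 matrix over Z this has rank 8, with invariant factors (1,1,1,1,1,1,1,1).

Computing H_k = (kernel of ∂_k) / (image of ∂_{k+1}):

  H_0: rank C_0 − rank ∂_1 = 9 − 7 = 2, and the invariant factors of ∂_1 are all 1, so H_0 = Z^2.
  H_1: rank ker ∂_1 − rank ∂_2 = (16 − 7) − 8 = 1, and the invariant factors of ∂_2 are all 1, so H_1 = Z.
  H_2: rank ker ∂_2 − rank ∂_3 = (9 − 8) − 0 = 1, and there is no ∂_3, so H_2 = Z.

As a check, the Euler characteristic is 9 − 16 + 9 = 2, which agrees with 2 − 1 + 1 = 2.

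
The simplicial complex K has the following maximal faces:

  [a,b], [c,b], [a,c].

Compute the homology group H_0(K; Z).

Take the total order a < b < c on the vertex set. Then K (dimension 1) consists of the simplices:

  0-simplices (3): a, b, c
  1-simplices (3): ab, ac, bc

Hence C_0 ≅ Z^3, C_1 ≅ Z^3.

Boundary ∂_1: C_1 → C_0 maps an edge to its endpoints' difference, ∂[p,q] = q − p.
The resulting 3×3 matrix has rank 2, and its Smith normal form has invariant factors (1,1).

Now H_k = ker ∂_k / im ∂_{k+1}, so:

  H_0: rank C_0 − rank ∂_1 = 3 − 2 = 1, and the invariant factors of ∂_1 are all 1, so H_0 = Z.

H_0 = Z.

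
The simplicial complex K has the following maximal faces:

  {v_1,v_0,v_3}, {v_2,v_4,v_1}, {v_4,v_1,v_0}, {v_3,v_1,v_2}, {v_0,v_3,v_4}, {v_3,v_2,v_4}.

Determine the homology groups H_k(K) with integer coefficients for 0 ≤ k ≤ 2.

H_0 = Z,  H_1 = 0,  H_2 = Z.

We work with the vertex ordering v_0 < v_1 < v_2 < v_3 < v_4. The simplices of K, each written with vertices in increasing order, are:

  0-simplices (5): [v_0], [v_1], [v_2], [v_3], [v_4]
  1-simplices (9): [v_0,v_1], [v_0,v_3], [v_0,v_4], [v_1,v_2], [v_1,v_3], [v_1,v_4], [v_2,v_3], [v_2,v_4], [v_3,v_4]
  2-simplices (6): [v_0,v_1,v_3], [v_0,v_1,v_4], [v_0,v_3,v_4], [v_1,v_2,v_3], [v_1,v_2,v_4], [v_2,v_3,v_4]

Hence C_0 ≅ Z^5, C_1 ≅ Z^9, C_2 ≅ Z^6.

∂_1: C_1 → C_0 is given by ∂[p,q] = [q] − [p].
As a 5×9 matrix over Z this has rank 4, with invariant factors (1,1,1,1).

Boundary ∂_2: C_2 → C_1 acts by ∂[p,q,r] = [q,r] − [p,r] + [p,q]. For instance
  ∂[v_1,v_2,v_4] = [v_2,v_4] − [v_1,v_4] + [v_1,v_2],
  ∂[v_1,v_2,v_3] = [v_2,v_3] − [v_1,v_3] + [v_1,v_2].
As a 9×6 matrix over Z this has rank 5, with invariant factors (1,1,1,1,1).

From H_k ≅ ker(∂_k) / im(∂_{k+1}) we obtain:

  H_0: rank C_0 − rank ∂_1 = 5 − 4 = 1, and the invariant factors of ∂_1 are all 1, so H_0 = Z.
  H_1: rank ker ∂_1 − rank ∂_2 = (9 − 4) − 5 = 0, and the invariant factors of ∂_2 are all 1, so H_1 = 0.
  H_2: rank ker ∂_2 − rank ∂_3 = (6 − 5) − 0 = 1, and there is no ∂_3, so H_2 = Z.

As a check, the Euler characteristic is 5 − 9 + 6 = 2, which agrees with 1 − 0 + 1 = 2.
(K is a triangulation of the 2-sphere S^2.)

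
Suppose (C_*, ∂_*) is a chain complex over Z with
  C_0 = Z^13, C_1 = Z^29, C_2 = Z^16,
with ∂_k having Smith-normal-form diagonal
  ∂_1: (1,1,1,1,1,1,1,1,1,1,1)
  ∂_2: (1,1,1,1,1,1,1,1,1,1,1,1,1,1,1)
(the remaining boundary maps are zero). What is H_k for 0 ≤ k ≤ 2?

H_0: b_0 = 13 − 0 − 11 = 2; torsion from ∂_1 factors > 1: none. So H_0 ≅ Z^2.
H_1: b_1 = 29 − 11 − 15 = 3; torsion from ∂_2 factors > 1: none. So H_1 ≅ Z^3.
H_2: b_2 = 16 − 15 − 0 = 1; torsion from ∂_3 factors > 1: none. So H_2 ≅ Z.

H_0 ≅ Z^2,  H_1 ≅ Z^3,  H_2 ≅ Z.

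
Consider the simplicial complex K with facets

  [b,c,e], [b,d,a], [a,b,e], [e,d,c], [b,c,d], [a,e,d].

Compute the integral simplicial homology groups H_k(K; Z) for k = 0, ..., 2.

K has 5 vertices, 9 edges, 6 triangles.
rank ∂_0 = 0, rank ∂_1 = 4 ⇒ b_0 = 5 − 0 − 4 = 1; all invariant factors of ∂_1 are 1 so no torsion. So H_0 ≅ Z.
rank ∂_1 = 4, rank ∂_2 = 5 ⇒ b_1 = 9 − 4 − 5 = 0; all invariant factors of ∂_2 are 1 so no torsion. So H_1 ≅ 0.
rank ∂_2 = 5, rank ∂_3 = 0 ⇒ b_2 = 6 − 5 − 0 = 1. So H_2 ≅ Z.

H_0 = Z,  H_1 = 0,  H_2 = Z.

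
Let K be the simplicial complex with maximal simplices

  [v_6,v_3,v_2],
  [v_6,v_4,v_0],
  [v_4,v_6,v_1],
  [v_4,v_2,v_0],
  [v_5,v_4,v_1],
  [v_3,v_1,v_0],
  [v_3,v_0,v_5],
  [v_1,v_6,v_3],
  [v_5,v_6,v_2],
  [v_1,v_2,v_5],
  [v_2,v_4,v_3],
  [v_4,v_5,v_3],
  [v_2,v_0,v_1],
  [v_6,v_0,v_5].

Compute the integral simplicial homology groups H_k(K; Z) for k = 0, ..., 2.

We work with the vertex ordering v_0 < v_1 < v_2 < v_3 < v_4 < v_5 < v_6. The simplices of K, each written with vertices in increasing order, are:

  0-simplices (7): [v_0], [v_1], [v_2], [v_3], [v_4], [v_5], [v_6]
  1-simplices (21): (21 of them)
  2-simplices (14): (14 of them)

Hence C_0 ≅ Z^7, C_1 ≅ Z^21, C_2 ≅ Z^14.

The boundary map ∂_1: C_1 → C_0 is given by ∂[p,q] = [q] − [p].
The resulting 7×21 matrix has rank 6, and its Smith normal form has invariant factors (1,1,1,1,1,1).

The boundary map ∂_2: C_2 → C_1 maps a triangle to the signed sum of its edges. For instance
  ∂[v_1,v_3,v_6] = [v_3,v_6] − [v_1,v_6] + [v_1,v_3],
  ∂[v_1,v_2,v_5] = [v_2,v_5] − [v_1,v_5] + [v_1,v_2].
The resulting 21×14 matrix has rank 13, and its Smith normal form has invariant factors (1,1,1,1,1,1,1,1,1,1,1,1,1).

Computing H_k = (kernel of ∂_k) / (image of ∂_{k+1}):

  H_0: rank C_0 − rank ∂_1 = 7 − 6 = 1, and the invariant factors of ∂_1 are all 1, so H_0 ≅ Z.
  H_1: rank ker ∂_1 − rank ∂_2 = (21 − 6) − 13 = 2, and the invariant factors of ∂_2 are all 1, so H_1 ≅ Z^2.
  H_2: rank ker ∂_2 − rank ∂_3 = (14 − 13) − 0 = 1, and there is no ∂_3, so H_2 ≅ Z.

As a check, the Euler characteristic is 7 − 21 + 14 = 0, which agrees with 1 − 2 + 1 = 0.
(K is a triangulation of the torus T^2.)

H_0 = Z,  H_1 = Z^2,  H_2 = Z.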